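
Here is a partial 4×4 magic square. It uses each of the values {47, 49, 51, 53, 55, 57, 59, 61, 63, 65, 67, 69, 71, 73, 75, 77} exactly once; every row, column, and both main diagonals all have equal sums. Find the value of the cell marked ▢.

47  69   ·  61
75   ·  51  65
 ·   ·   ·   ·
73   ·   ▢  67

The 16 entries sum to 992, so each line sums to 992/4 = 248.
Row 1: 47 + 69 + 61 + ? = 248, so (1,3) = 71.
Row 2 must total 248; the given cells sum to 191, so (2,2) = 57.
The remaining cell in column 1 is (3,1) = 248 − 195 = 53.
From column 4, 248 − (61 + 65 + 67) gives (3,4) = 55.
From main diagonal, 248 − (47 + 57 + 67) gives (3,3) = 77.
Anti-diagonal needs 248; the known cells sum to 185, so (3,2) = 63.
Column 2 must total 248; the given cells sum to 189, so (4,2) = 59.
The remaining cell in column 3 is (4,3) = 248 − 199 = 49.

49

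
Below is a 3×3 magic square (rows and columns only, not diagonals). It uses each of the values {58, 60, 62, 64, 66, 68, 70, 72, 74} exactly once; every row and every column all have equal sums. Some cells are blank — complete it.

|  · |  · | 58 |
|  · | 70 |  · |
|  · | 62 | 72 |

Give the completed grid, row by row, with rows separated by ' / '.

74 66 58 / 60 70 68 / 64 62 72

The 9 entries sum to 594, so each line sums to 594/3 = 198.
Using row 3: 62 + 72 + ? → (3,1) = 198 − 134 = 64.
From column 2, 198 − (70 + 62) gives (1,2) = 66.
Column 3 must total 198; the given cells sum to 130, so (2,3) = 68.
From row 1, 198 − (66 + 58) gives (1,1) = 74.
Row 2 needs 198; the known cells sum to 138, so (2,1) = 60.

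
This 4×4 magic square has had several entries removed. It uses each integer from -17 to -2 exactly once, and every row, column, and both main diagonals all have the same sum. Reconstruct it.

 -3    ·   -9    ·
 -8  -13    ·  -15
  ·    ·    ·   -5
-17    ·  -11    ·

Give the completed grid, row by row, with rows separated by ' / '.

The entries are -17 through -2, which sum to -152, so each line sums to -152/4 = -38.
From row 2, -38 − (-8 + (-13) + (-15)) gives (2,3) = -2.
Column 1 must total -38; the given cells sum to -28, so (3,1) = -10.
Using column 3: -9 + (-2) + (-11) + ? → (3,3) = -38 − (-22) = -16.
Main diagonal needs -38; the known cells sum to -32, so (4,4) = -6.
Row 3 needs -38; the known cells sum to -31, so (3,2) = -7.
Row 4 needs -38; the known cells sum to -34, so (4,2) = -4.
From column 2, -38 − (-13 + (-7) + (-4)) gives (1,2) = -14.
Using column 4: -15 + (-5) + (-6) + ? → (1,4) = -38 − (-26) = -12.

-3 -14 -9 -12 / -8 -13 -2 -15 / -10 -7 -16 -5 / -17 -4 -11 -6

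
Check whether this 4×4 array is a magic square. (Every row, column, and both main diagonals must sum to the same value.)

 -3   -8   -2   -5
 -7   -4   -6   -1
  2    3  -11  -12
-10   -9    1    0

Row 1: -3 + (-8) + (-2) + (-5) = -18.
Row 2: -7 + (-4) + (-6) + (-1) = -18.
Row 3: 2 + 3 + (-11) + (-12) = -18.
Row 4: -10 + (-9) + 1 + 0 = -18.
Column 1: -3 + (-7) + 2 + (-10) = -18.
Column 2: -8 + (-4) + 3 + (-9) = -18.
Column 3: -2 + (-6) + (-11) + 1 = -18.
Column 4: -5 + (-1) + (-12) + 0 = -18.
Main diagonal: -3 + (-4) + (-11) + 0 = -18.
Anti-diagonal: -5 + (-6) + 3 + (-10) = -18.
All lines sum to -18.

Yes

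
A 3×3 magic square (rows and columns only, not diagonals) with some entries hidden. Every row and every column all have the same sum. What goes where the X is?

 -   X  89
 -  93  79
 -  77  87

Column 3 is complete and sums to 255; that is the magic constant.
Row 2 needs 255; the known cells sum to 172, so (2,1) = 83.
Row 3 needs 255; the known cells sum to 164, so (3,1) = 91.
Using column 1: 83 + 91 + ? → (1,1) = 255 − 174 = 81.
Column 2: 93 + 77 + ? = 255, so (1,2) = 85.

85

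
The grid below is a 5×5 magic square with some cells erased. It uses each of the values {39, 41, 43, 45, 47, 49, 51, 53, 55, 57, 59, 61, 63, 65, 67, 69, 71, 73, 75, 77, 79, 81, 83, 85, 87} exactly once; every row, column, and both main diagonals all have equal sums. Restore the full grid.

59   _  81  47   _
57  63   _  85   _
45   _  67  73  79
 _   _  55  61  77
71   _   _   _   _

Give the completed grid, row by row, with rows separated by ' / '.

The 25 entries sum to 1575, so each line sums to 1575/5 = 315.
Row 3 must total 315; the given cells sum to 264, so (3,2) = 51.
Column 1 must total 315; the given cells sum to 232, so (4,1) = 83.
Using column 4: 47 + 85 + 73 + 61 + ? → (5,4) = 315 − 266 = 49.
The remaining cell in main diagonal is (5,5) = 315 − 250 = 65.
Row 4 must total 315; the given cells sum to 276, so (4,2) = 39.
Using anti-diagonal: 85 + 67 + 39 + 71 + ? → (1,5) = 315 − 262 = 53.
The remaining cell in row 1 is (1,2) = 315 − 240 = 75.
Using column 2: 75 + 63 + 51 + 39 + ? → (5,2) = 315 − 228 = 87.
The remaining cell in column 5 is (2,5) = 315 − 274 = 41.
Row 2: 57 + 63 + 85 + 41 + ? = 315, so (2,3) = 69.
Row 5 needs 315; the known cells sum to 272, so (5,3) = 43.

59 75 81 47 53 / 57 63 69 85 41 / 45 51 67 73 79 / 83 39 55 61 77 / 71 87 43 49 65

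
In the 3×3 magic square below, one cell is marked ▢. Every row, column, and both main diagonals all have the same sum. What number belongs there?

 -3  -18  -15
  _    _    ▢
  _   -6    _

0

Row 1 is complete and sums to -36; that is the magic constant.
From column 2, -36 − (-18 + (-6)) gives (2,2) = -12.
Main diagonal must total -36; the given cells sum to -15, so (3,3) = -21.
Anti-diagonal: -15 + (-12) + ? = -36, so (3,1) = -9.
Column 1 must total -36; the given cells sum to -12, so (2,1) = -24.
The remaining cell in column 3 is (2,3) = -36 − (-36) = 0.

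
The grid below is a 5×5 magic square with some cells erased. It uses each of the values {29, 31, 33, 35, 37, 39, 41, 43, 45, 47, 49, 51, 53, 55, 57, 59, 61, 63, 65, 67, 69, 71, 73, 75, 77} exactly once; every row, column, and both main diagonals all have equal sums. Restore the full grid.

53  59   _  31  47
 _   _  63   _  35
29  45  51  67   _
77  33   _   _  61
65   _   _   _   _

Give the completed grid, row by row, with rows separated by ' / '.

The 25 entries sum to 1325, so each line sums to 1325/5 = 265.
Using row 1: 53 + 59 + 31 + 47 + ? → (1,3) = 265 − 190 = 75.
From row 3, 265 − (29 + 45 + 51 + 67) gives (3,5) = 73.
The remaining cell in column 1 is (2,1) = 265 − 224 = 41.
Using column 5: 47 + 35 + 73 + 61 + ? → (5,5) = 265 − 216 = 49.
From anti-diagonal, 265 − (47 + 51 + 33 + 65) gives (2,4) = 69.
Row 2 must total 265; the given cells sum to 208, so (2,2) = 57.
Column 2: 59 + 57 + 45 + 33 + ? = 265, so (5,2) = 71.
Main diagonal must total 265; the given cells sum to 210, so (4,4) = 55.
Using row 4: 77 + 33 + 55 + 61 + ? → (4,3) = 265 − 226 = 39.
The remaining cell in column 3 is (5,3) = 265 − 228 = 37.
Column 4: 31 + 69 + 67 + 55 + ? = 265, so (5,4) = 43.

53 59 75 31 47 / 41 57 63 69 35 / 29 45 51 67 73 / 77 33 39 55 61 / 65 71 37 43 49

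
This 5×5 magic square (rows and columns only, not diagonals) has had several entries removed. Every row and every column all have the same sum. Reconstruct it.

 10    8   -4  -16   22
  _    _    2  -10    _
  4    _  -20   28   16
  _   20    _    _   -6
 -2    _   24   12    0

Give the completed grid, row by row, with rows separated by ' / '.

Row 1 is already complete: 10 + 8 + -4 + -16 + 22 = 20, so that is the magic constant.
Row 3 needs 20; the known cells sum to 28, so (3,2) = -8.
The remaining cell in row 5 is (5,2) = 20 − 34 = -14.
Using column 2: 8 + (-8) + 20 + (-14) + ? → (2,2) = 20 − 6 = 14.
From column 3, 20 − (-4 + 2 + (-20) + 24) gives (4,3) = 18.
Column 4: -16 + (-10) + 28 + 12 + ? = 20, so (4,4) = 6.
The remaining cell in column 5 is (2,5) = 20 − 32 = -12.
The remaining cell in row 2 is (2,1) = 20 − (-6) = 26.
Row 4: 20 + 18 + 6 + (-6) + ? = 20, so (4,1) = -18.

10 8 -4 -16 22 / 26 14 2 -10 -12 / 4 -8 -20 28 16 / -18 20 18 6 -6 / -2 -14 24 12 0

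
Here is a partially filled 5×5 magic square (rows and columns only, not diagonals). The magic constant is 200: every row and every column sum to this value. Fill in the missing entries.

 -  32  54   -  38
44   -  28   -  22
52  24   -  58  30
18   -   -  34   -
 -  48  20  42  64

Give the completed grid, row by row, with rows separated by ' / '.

60 32 54 16 38 / 44 56 28 50 22 / 52 24 36 58 30 / 18 40 62 34 46 / 26 48 20 42 64

Row 3 needs 200; the known cells sum to 164, so (3,3) = 36.
From row 5, 200 − (48 + 20 + 42 + 64) gives (5,1) = 26.
Column 1: 44 + 52 + 18 + 26 + ? = 200, so (1,1) = 60.
Column 3 needs 200; the known cells sum to 138, so (4,3) = 62.
Using column 5: 38 + 22 + 30 + 64 + ? → (4,5) = 200 − 154 = 46.
Row 1 must total 200; the given cells sum to 184, so (1,4) = 16.
The remaining cell in row 4 is (4,2) = 200 − 160 = 40.
The remaining cell in column 2 is (2,2) = 200 − 144 = 56.
From column 4, 200 − (16 + 58 + 34 + 42) gives (2,4) = 50.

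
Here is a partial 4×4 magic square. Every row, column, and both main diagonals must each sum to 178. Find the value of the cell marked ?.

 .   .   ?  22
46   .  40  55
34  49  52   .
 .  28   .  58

61

Row 2 must total 178; the given cells sum to 141, so (2,2) = 37.
Row 3: 34 + 49 + 52 + ? = 178, so (3,4) = 43.
Column 2: 37 + 49 + 28 + ? = 178, so (1,2) = 64.
The remaining cell in main diagonal is (1,1) = 178 − 147 = 31.
The remaining cell in anti-diagonal is (4,1) = 178 − 111 = 67.
Using row 1: 31 + 64 + 22 + ? → (1,3) = 178 − 117 = 61.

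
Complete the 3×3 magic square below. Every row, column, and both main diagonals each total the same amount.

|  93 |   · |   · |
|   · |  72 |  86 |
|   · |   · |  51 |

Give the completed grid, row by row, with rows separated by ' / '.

Main diagonal is already complete: 93 + 72 + 51 = 216, so that is the magic constant.
Row 2: 72 + 86 + ? = 216, so (2,1) = 58.
The remaining cell in column 1 is (3,1) = 216 − 151 = 65.
The remaining cell in column 3 is (1,3) = 216 − 137 = 79.
Row 1 must total 216; the given cells sum to 172, so (1,2) = 44.
Using row 3: 65 + 51 + ? → (3,2) = 216 − 116 = 100.

93 44 79 / 58 72 86 / 65 100 51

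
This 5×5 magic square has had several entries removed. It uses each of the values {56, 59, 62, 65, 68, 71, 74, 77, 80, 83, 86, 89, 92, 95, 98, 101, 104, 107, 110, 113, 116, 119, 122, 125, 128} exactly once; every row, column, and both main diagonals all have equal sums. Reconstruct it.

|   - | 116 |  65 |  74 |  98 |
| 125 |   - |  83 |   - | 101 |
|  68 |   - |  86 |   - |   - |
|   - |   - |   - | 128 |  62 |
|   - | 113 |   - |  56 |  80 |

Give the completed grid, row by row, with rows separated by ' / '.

The 25 entries sum to 2300, so each line sums to 2300/5 = 460.
From row 1, 460 − (116 + 65 + 74 + 98) gives (1,1) = 107.
The remaining cell in column 5 is (3,5) = 460 − 341 = 119.
Main diagonal must total 460; the given cells sum to 401, so (2,2) = 59.
From row 2, 460 − (125 + 59 + 83 + 101) gives (2,4) = 92.
Column 4: 74 + 92 + 128 + 56 + ? = 460, so (3,4) = 110.
Using row 3: 68 + 86 + 110 + 119 + ? → (3,2) = 460 − 383 = 77.
Using column 2: 116 + 59 + 77 + 113 + ? → (4,2) = 460 − 365 = 95.
Using anti-diagonal: 98 + 92 + 86 + 95 + ? → (5,1) = 460 − 371 = 89.
Row 5: 89 + 113 + 56 + 80 + ? = 460, so (5,3) = 122.
Column 1 needs 460; the known cells sum to 389, so (4,1) = 71.
Column 3 needs 460; the known cells sum to 356, so (4,3) = 104.

107 116 65 74 98 / 125 59 83 92 101 / 68 77 86 110 119 / 71 95 104 128 62 / 89 113 122 56 80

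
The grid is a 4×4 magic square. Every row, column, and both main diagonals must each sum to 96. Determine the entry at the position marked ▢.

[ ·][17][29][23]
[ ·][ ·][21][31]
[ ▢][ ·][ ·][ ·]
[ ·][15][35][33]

Row 1: 17 + 29 + 23 + ? = 96, so (1,1) = 27.
Row 4: 15 + 35 + 33 + ? = 96, so (4,1) = 13.
Using column 3: 29 + 21 + 35 + ? → (3,3) = 96 − 85 = 11.
Column 4: 23 + 31 + 33 + ? = 96, so (3,4) = 9.
Main diagonal: 27 + 11 + 33 + ? = 96, so (2,2) = 25.
Anti-diagonal must total 96; the given cells sum to 57, so (3,2) = 39.
Row 2: 25 + 21 + 31 + ? = 96, so (2,1) = 19.
Row 3 must total 96; the given cells sum to 59, so (3,1) = 37.

37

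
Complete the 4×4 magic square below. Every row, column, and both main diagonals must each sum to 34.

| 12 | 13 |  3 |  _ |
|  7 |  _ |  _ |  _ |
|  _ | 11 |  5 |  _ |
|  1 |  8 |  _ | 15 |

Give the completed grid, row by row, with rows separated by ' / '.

12 13 3 6 / 7 2 16 9 / 14 11 5 4 / 1 8 10 15

Row 1 must total 34; the given cells sum to 28, so (1,4) = 6.
Row 4 must total 34; the given cells sum to 24, so (4,3) = 10.
Using column 1: 12 + 7 + 1 + ? → (3,1) = 34 − 20 = 14.
Column 2 needs 34; the known cells sum to 32, so (2,2) = 2.
The remaining cell in column 3 is (2,3) = 34 − 18 = 16.
From row 2, 34 − (7 + 2 + 16) gives (2,4) = 9.
Using row 3: 14 + 11 + 5 + ? → (3,4) = 34 − 30 = 4.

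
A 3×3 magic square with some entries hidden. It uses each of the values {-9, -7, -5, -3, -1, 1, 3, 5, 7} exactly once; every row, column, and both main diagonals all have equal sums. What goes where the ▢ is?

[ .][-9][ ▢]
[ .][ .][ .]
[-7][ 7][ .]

The 9 entries sum to -9, so each line sums to -9/3 = -3.
The remaining cell in row 3 is (3,3) = -3 − 0 = -3.
The remaining cell in column 2 is (2,2) = -3 − (-2) = -1.
Main diagonal: -1 + (-3) + ? = -3, so (1,1) = 1.
Anti-diagonal must total -3; the given cells sum to -8, so (1,3) = 5.

5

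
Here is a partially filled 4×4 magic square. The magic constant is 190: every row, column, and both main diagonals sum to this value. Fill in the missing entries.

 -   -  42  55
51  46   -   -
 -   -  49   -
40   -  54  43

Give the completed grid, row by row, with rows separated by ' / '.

52 41 42 55 / 51 46 45 48 / 47 50 49 44 / 40 53 54 43

From row 4, 190 − (40 + 54 + 43) gives (4,2) = 53.
The remaining cell in column 3 is (2,3) = 190 − 145 = 45.
Main diagonal must total 190; the given cells sum to 138, so (1,1) = 52.
Anti-diagonal must total 190; the given cells sum to 140, so (3,2) = 50.
Row 1 needs 190; the known cells sum to 149, so (1,2) = 41.
From row 2, 190 − (51 + 46 + 45) gives (2,4) = 48.
Column 1: 52 + 51 + 40 + ? = 190, so (3,1) = 47.
The remaining cell in column 4 is (3,4) = 190 − 146 = 44.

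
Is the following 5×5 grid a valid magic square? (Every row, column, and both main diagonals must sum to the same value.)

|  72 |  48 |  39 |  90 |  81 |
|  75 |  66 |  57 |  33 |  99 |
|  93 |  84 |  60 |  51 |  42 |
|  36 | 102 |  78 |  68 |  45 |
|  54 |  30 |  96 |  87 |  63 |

No — column 2 sums to 330 but main diagonal sums to 329.

Row 1: 72 + 48 + 39 + 90 + 81 = 330.
Row 2: 75 + 66 + 57 + 33 + 99 = 330.
Row 3: 93 + 84 + 60 + 51 + 42 = 330.
Row 4: 36 + 102 + 78 + 68 + 45 = 329.
Row 5: 54 + 30 + 96 + 87 + 63 = 330.
Column 1: 72 + 75 + 93 + 36 + 54 = 330.
Column 2: 48 + 66 + 84 + 102 + 30 = 330.
Column 3: 39 + 57 + 60 + 78 + 96 = 330.
Column 4: 90 + 33 + 51 + 68 + 87 = 329.
Column 5: 81 + 99 + 42 + 45 + 63 = 330.
Main diagonal: 72 + 66 + 60 + 68 + 63 = 329.
Anti-diagonal: 81 + 33 + 60 + 102 + 54 = 330.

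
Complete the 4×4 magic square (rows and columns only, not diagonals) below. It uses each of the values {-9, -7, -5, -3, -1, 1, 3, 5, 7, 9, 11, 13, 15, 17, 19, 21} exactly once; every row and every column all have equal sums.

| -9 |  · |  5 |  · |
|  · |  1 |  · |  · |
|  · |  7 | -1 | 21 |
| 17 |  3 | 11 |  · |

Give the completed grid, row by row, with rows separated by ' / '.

The 16 entries sum to 96, so each line sums to 96/4 = 24.
Row 3 must total 24; the given cells sum to 27, so (3,1) = -3.
Row 4: 17 + 3 + 11 + ? = 24, so (4,4) = -7.
Column 1 needs 24; the known cells sum to 5, so (2,1) = 19.
Column 2 needs 24; the known cells sum to 11, so (1,2) = 13.
Column 3 needs 24; the known cells sum to 15, so (2,3) = 9.
The remaining cell in row 1 is (1,4) = 24 − 9 = 15.
Using row 2: 19 + 1 + 9 + ? → (2,4) = 24 − 29 = -5.

-9 13 5 15 / 19 1 9 -5 / -3 7 -1 21 / 17 3 11 -7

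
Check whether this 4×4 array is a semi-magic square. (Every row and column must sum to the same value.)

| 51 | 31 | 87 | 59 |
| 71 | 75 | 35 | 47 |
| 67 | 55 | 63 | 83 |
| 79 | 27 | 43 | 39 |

No — column 2 sums to 188 but column 1 sums to 268.

Row 1: 51 + 31 + 87 + 59 = 228.
Row 2: 71 + 75 + 35 + 47 = 228.
Row 3: 67 + 55 + 63 + 83 = 268.
Row 4: 79 + 27 + 43 + 39 = 188.
Column 1: 51 + 71 + 67 + 79 = 268.
Column 2: 31 + 75 + 55 + 27 = 188.
Column 3: 87 + 35 + 63 + 43 = 228.
Column 4: 59 + 47 + 83 + 39 = 228.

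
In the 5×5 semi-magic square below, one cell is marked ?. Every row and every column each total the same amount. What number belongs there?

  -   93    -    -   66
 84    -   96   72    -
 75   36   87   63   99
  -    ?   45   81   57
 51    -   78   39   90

69

Row 3 is complete and sums to 360; that is the magic constant.
Row 5 must total 360; the given cells sum to 258, so (5,2) = 102.
Column 3 must total 360; the given cells sum to 306, so (1,3) = 54.
Column 4: 72 + 63 + 81 + 39 + ? = 360, so (1,4) = 105.
Using column 5: 66 + 99 + 57 + 90 + ? → (2,5) = 360 − 312 = 48.
Row 1 needs 360; the known cells sum to 318, so (1,1) = 42.
Row 2 must total 360; the given cells sum to 300, so (2,2) = 60.
From column 1, 360 − (42 + 84 + 75 + 51) gives (4,1) = 108.
Column 2 needs 360; the known cells sum to 291, so (4,2) = 69.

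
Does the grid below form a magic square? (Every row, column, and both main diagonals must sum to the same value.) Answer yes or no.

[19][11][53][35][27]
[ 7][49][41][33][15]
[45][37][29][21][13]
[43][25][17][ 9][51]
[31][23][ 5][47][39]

Row 1: 19 + 11 + 53 + 35 + 27 = 145.
Row 2: 7 + 49 + 41 + 33 + 15 = 145.
Row 3: 45 + 37 + 29 + 21 + 13 = 145.
Row 4: 43 + 25 + 17 + 9 + 51 = 145.
Row 5: 31 + 23 + 5 + 47 + 39 = 145.
Column 1: 19 + 7 + 45 + 43 + 31 = 145.
Column 2: 11 + 49 + 37 + 25 + 23 = 145.
Column 3: 53 + 41 + 29 + 17 + 5 = 145.
Column 4: 35 + 33 + 21 + 9 + 47 = 145.
Column 5: 27 + 15 + 13 + 51 + 39 = 145.
Main diagonal: 19 + 49 + 29 + 9 + 39 = 145.
Anti-diagonal: 27 + 33 + 29 + 25 + 31 = 145.
All lines sum to 145.

Yes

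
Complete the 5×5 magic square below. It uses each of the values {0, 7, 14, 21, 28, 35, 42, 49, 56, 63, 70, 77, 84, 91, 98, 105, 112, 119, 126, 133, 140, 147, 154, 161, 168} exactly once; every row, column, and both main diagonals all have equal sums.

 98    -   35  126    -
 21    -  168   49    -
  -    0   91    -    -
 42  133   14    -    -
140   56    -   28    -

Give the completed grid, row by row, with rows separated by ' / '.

98 154 35 126 7 / 21 77 168 49 105 / 119 0 91 147 63 / 42 133 14 70 161 / 140 56 112 28 84

The 25 entries sum to 2100, so each line sums to 2100/5 = 420.
Column 1 needs 420; the known cells sum to 301, so (3,1) = 119.
The remaining cell in column 3 is (5,3) = 420 − 308 = 112.
Anti-diagonal needs 420; the known cells sum to 413, so (1,5) = 7.
Using row 1: 98 + 35 + 126 + 7 + ? → (1,2) = 420 − 266 = 154.
Row 5: 140 + 56 + 112 + 28 + ? = 420, so (5,5) = 84.
Column 2 must total 420; the given cells sum to 343, so (2,2) = 77.
From main diagonal, 420 − (98 + 77 + 91 + 84) gives (4,4) = 70.
Row 2 needs 420; the known cells sum to 315, so (2,5) = 105.
Using row 4: 42 + 133 + 14 + 70 + ? → (4,5) = 420 − 259 = 161.
From column 4, 420 − (126 + 49 + 70 + 28) gives (3,4) = 147.
From column 5, 420 − (7 + 105 + 161 + 84) gives (3,5) = 63.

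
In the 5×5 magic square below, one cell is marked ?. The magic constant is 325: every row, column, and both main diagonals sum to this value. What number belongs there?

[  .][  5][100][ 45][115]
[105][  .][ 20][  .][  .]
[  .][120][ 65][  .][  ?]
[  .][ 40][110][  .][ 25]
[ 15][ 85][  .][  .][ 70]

The remaining cell in row 1 is (1,1) = 325 − 265 = 60.
Column 2 must total 325; the given cells sum to 250, so (2,2) = 75.
From column 3, 325 − (100 + 20 + 65 + 110) gives (5,3) = 30.
Main diagonal needs 325; the known cells sum to 270, so (4,4) = 55.
Anti-diagonal must total 325; the given cells sum to 235, so (2,4) = 90.
Row 2: 105 + 75 + 20 + 90 + ? = 325, so (2,5) = 35.
Row 4 must total 325; the given cells sum to 230, so (4,1) = 95.
Row 5 must total 325; the given cells sum to 200, so (5,4) = 125.
Column 1 must total 325; the given cells sum to 275, so (3,1) = 50.
Column 4 must total 325; the given cells sum to 315, so (3,4) = 10.
Column 5 needs 325; the known cells sum to 245, so (3,5) = 80.

80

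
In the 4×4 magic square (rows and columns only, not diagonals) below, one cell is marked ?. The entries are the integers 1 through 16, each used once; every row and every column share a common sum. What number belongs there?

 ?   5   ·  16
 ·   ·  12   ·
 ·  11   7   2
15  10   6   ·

The entries are 1 through 16, which sum to 136, so each line sums to 136/4 = 34.
From row 3, 34 − (11 + 7 + 2) gives (3,1) = 14.
Row 4: 15 + 10 + 6 + ? = 34, so (4,4) = 3.
The remaining cell in column 2 is (2,2) = 34 − 26 = 8.
Column 3: 12 + 7 + 6 + ? = 34, so (1,3) = 9.
Column 4: 16 + 2 + 3 + ? = 34, so (2,4) = 13.
Row 1 needs 34; the known cells sum to 30, so (1,1) = 4.

4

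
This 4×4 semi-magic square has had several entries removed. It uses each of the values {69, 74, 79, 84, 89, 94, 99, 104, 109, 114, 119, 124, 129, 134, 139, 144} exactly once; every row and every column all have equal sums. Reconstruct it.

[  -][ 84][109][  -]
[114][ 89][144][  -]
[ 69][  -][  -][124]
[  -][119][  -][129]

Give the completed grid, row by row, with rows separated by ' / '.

The 16 entries sum to 1704, so each line sums to 1704/4 = 426.
Row 2 needs 426; the known cells sum to 347, so (2,4) = 79.
From column 2, 426 − (84 + 89 + 119) gives (3,2) = 134.
Column 4: 79 + 124 + 129 + ? = 426, so (1,4) = 94.
From row 1, 426 − (84 + 109 + 94) gives (1,1) = 139.
Row 3: 69 + 134 + 124 + ? = 426, so (3,3) = 99.
The remaining cell in column 1 is (4,1) = 426 − 322 = 104.
Column 3 needs 426; the known cells sum to 352, so (4,3) = 74.

139 84 109 94 / 114 89 144 79 / 69 134 99 124 / 104 119 74 129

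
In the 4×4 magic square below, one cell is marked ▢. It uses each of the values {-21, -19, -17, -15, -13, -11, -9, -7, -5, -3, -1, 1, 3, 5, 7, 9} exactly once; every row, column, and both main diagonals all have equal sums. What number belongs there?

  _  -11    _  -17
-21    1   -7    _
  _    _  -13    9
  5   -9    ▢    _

The 16 entries sum to -96, so each line sums to -96/4 = -24.
Row 2 must total -24; the given cells sum to -27, so (2,4) = 3.
Column 2: -11 + 1 + (-9) + ? = -24, so (3,2) = -5.
Using column 4: -17 + 3 + 9 + ? → (4,4) = -24 − (-5) = -19.
Main diagonal: 1 + (-13) + (-19) + ? = -24, so (1,1) = 7.
From row 1, -24 − (7 + (-11) + (-17)) gives (1,3) = -3.
The remaining cell in row 3 is (3,1) = -24 − (-9) = -15.
Row 4 must total -24; the given cells sum to -23, so (4,3) = -1.

-1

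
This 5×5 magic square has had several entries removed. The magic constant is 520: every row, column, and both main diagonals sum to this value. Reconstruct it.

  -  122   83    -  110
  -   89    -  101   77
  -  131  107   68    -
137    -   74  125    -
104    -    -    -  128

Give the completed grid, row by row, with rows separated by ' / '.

71 122 83 134 110 / 113 89 140 101 77 / 95 131 107 68 119 / 137 98 74 125 86 / 104 80 116 92 128

Main diagonal must total 520; the given cells sum to 449, so (1,1) = 71.
The remaining cell in anti-diagonal is (4,2) = 520 − 422 = 98.
Using row 1: 71 + 122 + 83 + 110 + ? → (1,4) = 520 − 386 = 134.
Row 4 needs 520; the known cells sum to 434, so (4,5) = 86.
Column 2 must total 520; the given cells sum to 440, so (5,2) = 80.
Using column 4: 134 + 101 + 68 + 125 + ? → (5,4) = 520 − 428 = 92.
Column 5 must total 520; the given cells sum to 401, so (3,5) = 119.
Row 3 must total 520; the given cells sum to 425, so (3,1) = 95.
Row 5 must total 520; the given cells sum to 404, so (5,3) = 116.
Column 1 needs 520; the known cells sum to 407, so (2,1) = 113.
Column 3 needs 520; the known cells sum to 380, so (2,3) = 140.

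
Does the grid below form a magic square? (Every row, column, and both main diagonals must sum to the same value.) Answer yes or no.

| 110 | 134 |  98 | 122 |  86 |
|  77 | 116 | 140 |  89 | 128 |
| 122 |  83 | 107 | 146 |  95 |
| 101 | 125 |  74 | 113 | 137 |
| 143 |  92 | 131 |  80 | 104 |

No — column 1 sums to 553 but column 2 sums to 550.

Row 1: 110 + 134 + 98 + 122 + 86 = 550.
Row 2: 77 + 116 + 140 + 89 + 128 = 550.
Row 3: 122 + 83 + 107 + 146 + 95 = 553.
Row 4: 101 + 125 + 74 + 113 + 137 = 550.
Row 5: 143 + 92 + 131 + 80 + 104 = 550.
Column 1: 110 + 77 + 122 + 101 + 143 = 553.
Column 2: 134 + 116 + 83 + 125 + 92 = 550.
Column 3: 98 + 140 + 107 + 74 + 131 = 550.
Column 4: 122 + 89 + 146 + 113 + 80 = 550.
Column 5: 86 + 128 + 95 + 137 + 104 = 550.
Main diagonal: 110 + 116 + 107 + 113 + 104 = 550.
Anti-diagonal: 86 + 89 + 107 + 125 + 143 = 550.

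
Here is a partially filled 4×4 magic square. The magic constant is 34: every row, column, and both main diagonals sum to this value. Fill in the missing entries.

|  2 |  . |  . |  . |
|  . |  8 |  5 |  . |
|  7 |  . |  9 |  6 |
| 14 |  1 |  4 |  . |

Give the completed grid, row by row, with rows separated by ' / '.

2 13 16 3 / 11 8 5 10 / 7 12 9 6 / 14 1 4 15

Using row 3: 7 + 9 + 6 + ? → (3,2) = 34 − 22 = 12.
From row 4, 34 − (14 + 1 + 4) gives (4,4) = 15.
Using column 1: 2 + 7 + 14 + ? → (2,1) = 34 − 23 = 11.
Using column 2: 8 + 12 + 1 + ? → (1,2) = 34 − 21 = 13.
Column 3 must total 34; the given cells sum to 18, so (1,3) = 16.
Using anti-diagonal: 5 + 12 + 14 + ? → (1,4) = 34 − 31 = 3.
From row 2, 34 − (11 + 8 + 5) gives (2,4) = 10.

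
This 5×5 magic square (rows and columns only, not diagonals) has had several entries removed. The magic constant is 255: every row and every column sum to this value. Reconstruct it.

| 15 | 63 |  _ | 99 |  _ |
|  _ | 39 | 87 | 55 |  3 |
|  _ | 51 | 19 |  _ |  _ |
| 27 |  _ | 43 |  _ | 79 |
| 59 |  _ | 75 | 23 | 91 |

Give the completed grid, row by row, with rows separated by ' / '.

Row 2 needs 255; the known cells sum to 184, so (2,1) = 71.
Using row 5: 59 + 75 + 23 + 91 + ? → (5,2) = 255 − 248 = 7.
The remaining cell in column 1 is (3,1) = 255 − 172 = 83.
Column 2 must total 255; the given cells sum to 160, so (4,2) = 95.
Column 3 needs 255; the known cells sum to 224, so (1,3) = 31.
From row 1, 255 − (15 + 63 + 31 + 99) gives (1,5) = 47.
Row 4: 27 + 95 + 43 + 79 + ? = 255, so (4,4) = 11.
Using column 4: 99 + 55 + 11 + 23 + ? → (3,4) = 255 − 188 = 67.
Column 5: 47 + 3 + 79 + 91 + ? = 255, so (3,5) = 35.

15 63 31 99 47 / 71 39 87 55 3 / 83 51 19 67 35 / 27 95 43 11 79 / 59 7 75 23 91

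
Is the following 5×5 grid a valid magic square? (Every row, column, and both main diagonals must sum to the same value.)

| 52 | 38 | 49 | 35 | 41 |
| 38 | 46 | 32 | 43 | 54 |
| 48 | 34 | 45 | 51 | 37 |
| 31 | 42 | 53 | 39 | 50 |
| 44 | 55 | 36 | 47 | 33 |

No — column 1 sums to 213 but column 4 sums to 215.

Row 1: 52 + 38 + 49 + 35 + 41 = 215.
Row 2: 38 + 46 + 32 + 43 + 54 = 213.
Row 3: 48 + 34 + 45 + 51 + 37 = 215.
Row 4: 31 + 42 + 53 + 39 + 50 = 215.
Row 5: 44 + 55 + 36 + 47 + 33 = 215.
Column 1: 52 + 38 + 48 + 31 + 44 = 213.
Column 2: 38 + 46 + 34 + 42 + 55 = 215.
Column 3: 49 + 32 + 45 + 53 + 36 = 215.
Column 4: 35 + 43 + 51 + 39 + 47 = 215.
Column 5: 41 + 54 + 37 + 50 + 33 = 215.
Main diagonal: 52 + 46 + 45 + 39 + 33 = 215.
Anti-diagonal: 41 + 43 + 45 + 42 + 44 = 215.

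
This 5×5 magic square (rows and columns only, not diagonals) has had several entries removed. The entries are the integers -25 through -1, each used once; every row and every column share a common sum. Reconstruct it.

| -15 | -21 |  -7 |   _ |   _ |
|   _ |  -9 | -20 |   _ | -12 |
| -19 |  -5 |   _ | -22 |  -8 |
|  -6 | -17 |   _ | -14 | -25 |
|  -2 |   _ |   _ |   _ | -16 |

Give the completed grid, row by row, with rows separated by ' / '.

-15 -21 -7 -18 -4 / -23 -9 -20 -1 -12 / -19 -5 -11 -22 -8 / -6 -17 -3 -14 -25 / -2 -13 -24 -10 -16

The entries are -25 through -1, which sum to -325, so each line sums to -325/5 = -65.
Row 3 needs -65; the known cells sum to -54, so (3,3) = -11.
Row 4 needs -65; the known cells sum to -62, so (4,3) = -3.
Column 1 needs -65; the known cells sum to -42, so (2,1) = -23.
Column 2 must total -65; the given cells sum to -52, so (5,2) = -13.
Column 3 needs -65; the known cells sum to -41, so (5,3) = -24.
Using column 5: -12 + (-8) + (-25) + (-16) + ? → (1,5) = -65 − (-61) = -4.
The remaining cell in row 1 is (1,4) = -65 − (-47) = -18.
Row 2: -23 + (-9) + (-20) + (-12) + ? = -65, so (2,4) = -1.
Row 5: -2 + (-13) + (-24) + (-16) + ? = -65, so (5,4) = -10.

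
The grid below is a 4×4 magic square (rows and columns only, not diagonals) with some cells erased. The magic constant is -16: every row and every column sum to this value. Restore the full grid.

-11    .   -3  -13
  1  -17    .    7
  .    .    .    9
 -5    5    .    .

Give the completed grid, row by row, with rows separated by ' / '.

Row 1 needs -16; the known cells sum to -27, so (1,2) = 11.
Row 2: 1 + (-17) + 7 + ? = -16, so (2,3) = -7.
Column 1 needs -16; the known cells sum to -15, so (3,1) = -1.
Using column 2: 11 + (-17) + 5 + ? → (3,2) = -16 − (-1) = -15.
Column 4: -13 + 7 + 9 + ? = -16, so (4,4) = -19.
Row 3: -1 + (-15) + 9 + ? = -16, so (3,3) = -9.
Row 4 needs -16; the known cells sum to -19, so (4,3) = 3.

-11 11 -3 -13 / 1 -17 -7 7 / -1 -15 -9 9 / -5 5 3 -19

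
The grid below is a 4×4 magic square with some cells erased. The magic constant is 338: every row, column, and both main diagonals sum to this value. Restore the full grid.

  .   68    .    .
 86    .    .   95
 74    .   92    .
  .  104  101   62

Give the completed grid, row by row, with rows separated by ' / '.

Row 4: 104 + 101 + 62 + ? = 338, so (4,1) = 71.
From column 1, 338 − (86 + 74 + 71) gives (1,1) = 107.
Main diagonal needs 338; the known cells sum to 261, so (2,2) = 77.
Row 2 needs 338; the known cells sum to 258, so (2,3) = 80.
Column 2: 68 + 77 + 104 + ? = 338, so (3,2) = 89.
Column 3 needs 338; the known cells sum to 273, so (1,3) = 65.
Anti-diagonal: 80 + 89 + 71 + ? = 338, so (1,4) = 98.
Row 3 needs 338; the known cells sum to 255, so (3,4) = 83.

107 68 65 98 / 86 77 80 95 / 74 89 92 83 / 71 104 101 62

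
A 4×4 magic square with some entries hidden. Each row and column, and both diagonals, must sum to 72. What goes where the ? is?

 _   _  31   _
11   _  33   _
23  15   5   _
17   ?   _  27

From row 3, 72 − (23 + 15 + 5) gives (3,4) = 29.
Using column 1: 11 + 23 + 17 + ? → (1,1) = 72 − 51 = 21.
Column 3 must total 72; the given cells sum to 69, so (4,3) = 3.
Main diagonal needs 72; the known cells sum to 53, so (2,2) = 19.
The remaining cell in anti-diagonal is (1,4) = 72 − 65 = 7.
Row 1: 21 + 31 + 7 + ? = 72, so (1,2) = 13.
Row 2 needs 72; the known cells sum to 63, so (2,4) = 9.
Row 4 needs 72; the known cells sum to 47, so (4,2) = 25.

25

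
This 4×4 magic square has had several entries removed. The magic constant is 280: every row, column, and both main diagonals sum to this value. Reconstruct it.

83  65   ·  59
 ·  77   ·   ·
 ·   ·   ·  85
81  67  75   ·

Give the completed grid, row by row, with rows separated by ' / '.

83 65 73 59 / 55 77 69 79 / 61 71 63 85 / 81 67 75 57

Row 1 needs 280; the known cells sum to 207, so (1,3) = 73.
From row 4, 280 − (81 + 67 + 75) gives (4,4) = 57.
The remaining cell in column 2 is (3,2) = 280 − 209 = 71.
Using column 4: 59 + 85 + 57 + ? → (2,4) = 280 − 201 = 79.
The remaining cell in main diagonal is (3,3) = 280 − 217 = 63.
Anti-diagonal must total 280; the given cells sum to 211, so (2,3) = 69.
Row 2: 77 + 69 + 79 + ? = 280, so (2,1) = 55.
Row 3 needs 280; the known cells sum to 219, so (3,1) = 61.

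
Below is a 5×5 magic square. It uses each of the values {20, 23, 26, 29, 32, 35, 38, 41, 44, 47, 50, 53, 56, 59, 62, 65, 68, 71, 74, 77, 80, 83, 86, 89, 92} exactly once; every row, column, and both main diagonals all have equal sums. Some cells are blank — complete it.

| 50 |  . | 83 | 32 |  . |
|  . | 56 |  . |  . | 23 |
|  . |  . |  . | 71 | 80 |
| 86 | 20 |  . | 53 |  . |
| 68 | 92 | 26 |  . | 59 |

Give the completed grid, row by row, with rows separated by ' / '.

50 74 83 32 41 / 47 56 65 89 23 / 29 38 62 71 80 / 86 20 44 53 77 / 68 92 26 35 59

The 25 entries sum to 1400, so each line sums to 1400/5 = 280.
Row 5 needs 280; the known cells sum to 245, so (5,4) = 35.
The remaining cell in column 4 is (2,4) = 280 − 191 = 89.
The remaining cell in main diagonal is (3,3) = 280 − 218 = 62.
Anti-diagonal needs 280; the known cells sum to 239, so (1,5) = 41.
Row 1 needs 280; the known cells sum to 206, so (1,2) = 74.
Column 2 needs 280; the known cells sum to 242, so (3,2) = 38.
Column 5 needs 280; the known cells sum to 203, so (4,5) = 77.
The remaining cell in row 3 is (3,1) = 280 − 251 = 29.
Row 4: 86 + 20 + 53 + 77 + ? = 280, so (4,3) = 44.
Column 1 needs 280; the known cells sum to 233, so (2,1) = 47.
Using column 3: 83 + 62 + 44 + 26 + ? → (2,3) = 280 − 215 = 65.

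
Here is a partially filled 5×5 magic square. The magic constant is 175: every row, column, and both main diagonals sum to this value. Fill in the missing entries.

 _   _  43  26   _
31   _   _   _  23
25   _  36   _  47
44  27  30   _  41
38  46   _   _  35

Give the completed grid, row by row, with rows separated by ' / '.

From row 4, 175 − (44 + 27 + 30 + 41) gives (4,4) = 33.
Using column 1: 31 + 25 + 44 + 38 + ? → (1,1) = 175 − 138 = 37.
Column 5 must total 175; the given cells sum to 146, so (1,5) = 29.
Main diagonal needs 175; the known cells sum to 141, so (2,2) = 34.
The remaining cell in anti-diagonal is (2,4) = 175 − 130 = 45.
Row 1 needs 175; the known cells sum to 135, so (1,2) = 40.
Using row 2: 31 + 34 + 45 + 23 + ? → (2,3) = 175 − 133 = 42.
Using column 2: 40 + 34 + 27 + 46 + ? → (3,2) = 175 − 147 = 28.
Column 3: 43 + 42 + 36 + 30 + ? = 175, so (5,3) = 24.
Row 3 needs 175; the known cells sum to 136, so (3,4) = 39.
Row 5: 38 + 46 + 24 + 35 + ? = 175, so (5,4) = 32.

37 40 43 26 29 / 31 34 42 45 23 / 25 28 36 39 47 / 44 27 30 33 41 / 38 46 24 32 35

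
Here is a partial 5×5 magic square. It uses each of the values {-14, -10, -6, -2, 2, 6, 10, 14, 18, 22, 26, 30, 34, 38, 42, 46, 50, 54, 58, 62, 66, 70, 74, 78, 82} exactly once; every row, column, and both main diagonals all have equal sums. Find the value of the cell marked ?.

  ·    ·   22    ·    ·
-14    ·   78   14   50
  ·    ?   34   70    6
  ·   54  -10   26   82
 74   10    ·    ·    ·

-2

The 25 entries sum to 850, so each line sums to 850/5 = 170.
Row 2: -14 + 78 + 14 + 50 + ? = 170, so (2,2) = 42.
Row 4 needs 170; the known cells sum to 152, so (4,1) = 18.
The remaining cell in column 3 is (5,3) = 170 − 124 = 46.
Anti-diagonal: 14 + 34 + 54 + 74 + ? = 170, so (1,5) = -6.
Using column 5: -6 + 50 + 6 + 82 + ? → (5,5) = 170 − 132 = 38.
From main diagonal, 170 − (42 + 34 + 26 + 38) gives (1,1) = 30.
Row 5: 74 + 10 + 46 + 38 + ? = 170, so (5,4) = 2.
From column 1, 170 − (30 + (-14) + 18 + 74) gives (3,1) = 62.
Column 4: 14 + 70 + 26 + 2 + ? = 170, so (1,4) = 58.
Row 1: 30 + 22 + 58 + (-6) + ? = 170, so (1,2) = 66.
Row 3 must total 170; the given cells sum to 172, so (3,2) = -2.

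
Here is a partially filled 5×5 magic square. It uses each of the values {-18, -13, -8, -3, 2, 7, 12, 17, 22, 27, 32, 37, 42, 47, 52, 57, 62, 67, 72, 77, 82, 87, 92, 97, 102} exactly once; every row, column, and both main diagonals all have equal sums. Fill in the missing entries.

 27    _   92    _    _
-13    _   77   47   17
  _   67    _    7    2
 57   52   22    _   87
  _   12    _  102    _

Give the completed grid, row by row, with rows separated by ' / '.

27 -3 92 62 32 / -13 82 77 47 17 / 97 67 37 7 2 / 57 52 22 -8 87 / 42 12 -18 102 72

The 25 entries sum to 1050, so each line sums to 1050/5 = 210.
Using row 2: -13 + 77 + 47 + 17 + ? → (2,2) = 210 − 128 = 82.
The remaining cell in row 4 is (4,4) = 210 − 218 = -8.
From column 2, 210 − (82 + 67 + 52 + 12) gives (1,2) = -3.
Using column 4: 47 + 7 + (-8) + 102 + ? → (1,4) = 210 − 148 = 62.
Using row 1: 27 + (-3) + 92 + 62 + ? → (1,5) = 210 − 178 = 32.
Column 5 must total 210; the given cells sum to 138, so (5,5) = 72.
Using main diagonal: 27 + 82 + (-8) + 72 + ? → (3,3) = 210 − 173 = 37.
From anti-diagonal, 210 − (32 + 47 + 37 + 52) gives (5,1) = 42.
Row 3 must total 210; the given cells sum to 113, so (3,1) = 97.
The remaining cell in row 5 is (5,3) = 210 − 228 = -18.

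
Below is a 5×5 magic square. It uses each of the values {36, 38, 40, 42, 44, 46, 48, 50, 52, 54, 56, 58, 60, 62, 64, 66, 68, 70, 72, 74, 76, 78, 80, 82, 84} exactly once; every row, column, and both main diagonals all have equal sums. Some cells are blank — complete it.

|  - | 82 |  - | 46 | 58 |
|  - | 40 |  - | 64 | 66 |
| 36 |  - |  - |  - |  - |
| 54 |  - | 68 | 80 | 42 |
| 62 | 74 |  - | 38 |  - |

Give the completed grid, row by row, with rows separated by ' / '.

70 82 44 46 58 / 78 40 52 64 66 / 36 48 60 72 84 / 54 56 68 80 42 / 62 74 76 38 50

The 25 entries sum to 1500, so each line sums to 1500/5 = 300.
Using row 4: 54 + 68 + 80 + 42 + ? → (4,2) = 300 − 244 = 56.
Column 2: 82 + 40 + 56 + 74 + ? = 300, so (3,2) = 48.
Column 4 must total 300; the given cells sum to 228, so (3,4) = 72.
From anti-diagonal, 300 − (58 + 64 + 56 + 62) gives (3,3) = 60.
From row 3, 300 − (36 + 48 + 60 + 72) gives (3,5) = 84.
Column 5 needs 300; the known cells sum to 250, so (5,5) = 50.
The remaining cell in main diagonal is (1,1) = 300 − 230 = 70.
From row 1, 300 − (70 + 82 + 46 + 58) gives (1,3) = 44.
Row 5 needs 300; the known cells sum to 224, so (5,3) = 76.
The remaining cell in column 1 is (2,1) = 300 − 222 = 78.
From column 3, 300 − (44 + 60 + 68 + 76) gives (2,3) = 52.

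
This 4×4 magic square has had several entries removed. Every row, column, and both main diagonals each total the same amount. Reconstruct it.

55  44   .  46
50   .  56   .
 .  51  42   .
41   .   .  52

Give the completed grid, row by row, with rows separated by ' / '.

55 44 49 46 / 50 45 56 43 / 48 51 42 53 / 41 54 47 52

Anti-diagonal is already complete: 46 + 56 + 51 + 41 = 194, so that is the magic constant.
Row 1 must total 194; the given cells sum to 145, so (1,3) = 49.
Column 1: 55 + 50 + 41 + ? = 194, so (3,1) = 48.
Column 3: 49 + 56 + 42 + ? = 194, so (4,3) = 47.
Using main diagonal: 55 + 42 + 52 + ? → (2,2) = 194 − 149 = 45.
The remaining cell in row 2 is (2,4) = 194 − 151 = 43.
The remaining cell in row 3 is (3,4) = 194 − 141 = 53.
From row 4, 194 − (41 + 47 + 52) gives (4,2) = 54.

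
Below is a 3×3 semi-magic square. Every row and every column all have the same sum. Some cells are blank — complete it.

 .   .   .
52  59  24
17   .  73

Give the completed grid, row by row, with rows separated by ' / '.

66 31 38 / 52 59 24 / 17 45 73

Row 2 is already complete: 52 + 59 + 24 = 135, so that is the magic constant.
Using row 3: 17 + 73 + ? → (3,2) = 135 − 90 = 45.
The remaining cell in column 1 is (1,1) = 135 − 69 = 66.
From column 2, 135 − (59 + 45) gives (1,2) = 31.
From column 3, 135 − (24 + 73) gives (1,3) = 38.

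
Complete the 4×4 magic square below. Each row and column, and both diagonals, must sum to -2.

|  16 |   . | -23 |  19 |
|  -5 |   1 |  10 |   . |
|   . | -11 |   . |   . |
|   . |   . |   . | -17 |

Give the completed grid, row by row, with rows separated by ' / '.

Row 1 needs -2; the known cells sum to 12, so (1,2) = -14.
Row 2: -5 + 1 + 10 + ? = -2, so (2,4) = -8.
Column 2: -14 + 1 + (-11) + ? = -2, so (4,2) = 22.
From column 4, -2 − (19 + (-8) + (-17)) gives (3,4) = 4.
Main diagonal needs -2; the known cells sum to 0, so (3,3) = -2.
From anti-diagonal, -2 − (19 + 10 + (-11)) gives (4,1) = -20.
The remaining cell in row 3 is (3,1) = -2 − (-9) = 7.
Row 4: -20 + 22 + (-17) + ? = -2, so (4,3) = 13.

16 -14 -23 19 / -5 1 10 -8 / 7 -11 -2 4 / -20 22 13 -17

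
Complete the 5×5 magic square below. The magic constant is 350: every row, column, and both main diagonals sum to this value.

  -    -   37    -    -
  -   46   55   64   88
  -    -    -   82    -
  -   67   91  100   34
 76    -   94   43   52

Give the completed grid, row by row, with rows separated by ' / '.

From row 2, 350 − (46 + 55 + 64 + 88) gives (2,1) = 97.
Row 4 needs 350; the known cells sum to 292, so (4,1) = 58.
From row 5, 350 − (76 + 94 + 43 + 52) gives (5,2) = 85.
The remaining cell in column 3 is (3,3) = 350 − 277 = 73.
From column 4, 350 − (64 + 82 + 100 + 43) gives (1,4) = 61.
Main diagonal needs 350; the known cells sum to 271, so (1,1) = 79.
From anti-diagonal, 350 − (64 + 73 + 67 + 76) gives (1,5) = 70.
Row 1 needs 350; the known cells sum to 247, so (1,2) = 103.
From column 1, 350 − (79 + 97 + 58 + 76) gives (3,1) = 40.
The remaining cell in column 2 is (3,2) = 350 − 301 = 49.
Using column 5: 70 + 88 + 34 + 52 + ? → (3,5) = 350 − 244 = 106.

79 103 37 61 70 / 97 46 55 64 88 / 40 49 73 82 106 / 58 67 91 100 34 / 76 85 94 43 52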